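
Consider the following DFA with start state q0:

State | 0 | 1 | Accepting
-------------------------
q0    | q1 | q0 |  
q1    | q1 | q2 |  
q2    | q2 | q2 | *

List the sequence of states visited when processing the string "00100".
q0 → q1 → q1 → q2 → q2 → q2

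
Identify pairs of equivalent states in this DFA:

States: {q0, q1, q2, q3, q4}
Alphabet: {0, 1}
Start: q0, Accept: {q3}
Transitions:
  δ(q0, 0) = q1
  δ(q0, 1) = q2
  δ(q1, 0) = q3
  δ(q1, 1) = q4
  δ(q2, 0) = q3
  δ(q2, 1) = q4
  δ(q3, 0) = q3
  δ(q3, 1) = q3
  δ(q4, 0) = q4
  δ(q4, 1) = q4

Using the table-filling algorithm:
Round 0 – mark pairs where exactly one state is accepting: (q0,q3), (q1,q3), (q2,q3), (q3,q4)
Round 1 – newly marked: (q0,q1) [on 0: q1 vs q3, already marked]; (q0,q2) [on 0: q1 vs q3, already marked]; (q1,q4) [on 0: q3 vs q4, already marked]; (q2,q4) [on 0: q3 vs q4, already marked]
Round 2 – newly marked: (q0,q4) [on 0: q1 vs q4, already marked]
No further pairs can be marked.
(q1, q2) unmarked: δ(q1,0)=q3, δ(q2,0)=q3; δ(q1,1)=q4, δ(q2,1)=q4 → equivalent
Equivalent pairs: (q1, q2)

Final answer: Equivalent pairs: (q1, q2)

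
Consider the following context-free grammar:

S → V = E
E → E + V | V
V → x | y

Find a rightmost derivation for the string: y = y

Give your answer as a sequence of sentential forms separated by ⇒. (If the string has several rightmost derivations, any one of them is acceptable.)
Start with S.
Step 1: the rightmost non-terminal is S; apply S → V = E:  V = E
Step 2: the rightmost non-terminal is E; apply E → V:  V = V
Step 3: the rightmost non-terminal is V; apply V → y:  V = y
Step 4: the rightmost non-terminal is V; apply V → y:  y = y

Final answer: S ⇒ V = E ⇒ V = V ⇒ V = y ⇒ y = y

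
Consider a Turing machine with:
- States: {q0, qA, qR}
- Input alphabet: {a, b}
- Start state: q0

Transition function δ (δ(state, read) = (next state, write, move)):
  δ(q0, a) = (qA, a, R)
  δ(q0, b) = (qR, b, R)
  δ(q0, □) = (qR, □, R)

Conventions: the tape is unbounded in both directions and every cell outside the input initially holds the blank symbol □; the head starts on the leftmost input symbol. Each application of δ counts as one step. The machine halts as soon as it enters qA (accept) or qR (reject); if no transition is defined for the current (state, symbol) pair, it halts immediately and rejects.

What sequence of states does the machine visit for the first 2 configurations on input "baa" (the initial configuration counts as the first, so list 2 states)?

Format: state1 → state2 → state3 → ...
Step 0: [q0]baa (head at position 0)
Step 1: δ(q0, b) = (qR, b, R)  ⊢  b[qR]aa (head at position 1)
Reading off the states of these 2 configurations: q0 → qR

Final answer: q0 → qR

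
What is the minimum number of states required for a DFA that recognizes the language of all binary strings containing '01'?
Language: binary strings containing '01'
Lower bound (Myhill–Nerode): the prefixes ε, 0, 01 are pairwise distinguishable:
  ε vs 01: suffix ε distinguishes them (ε is rejected, 01 is accepted)
  0 vs 01: suffix ε distinguishes them (0 is rejected, 01 is accepted)
  ε vs 0: suffix 1 distinguishes them (ε·1 = 1 is rejected, 0·1 = 01 is accepted)
So any DFA needs at least 3 states.
Upper bound: a DFA with 3 states exists (one state per class above: 'no progress', 'last symbol 0', and 'seen 01' (accepting sink)).
Minimum states: 3

Final answer: 3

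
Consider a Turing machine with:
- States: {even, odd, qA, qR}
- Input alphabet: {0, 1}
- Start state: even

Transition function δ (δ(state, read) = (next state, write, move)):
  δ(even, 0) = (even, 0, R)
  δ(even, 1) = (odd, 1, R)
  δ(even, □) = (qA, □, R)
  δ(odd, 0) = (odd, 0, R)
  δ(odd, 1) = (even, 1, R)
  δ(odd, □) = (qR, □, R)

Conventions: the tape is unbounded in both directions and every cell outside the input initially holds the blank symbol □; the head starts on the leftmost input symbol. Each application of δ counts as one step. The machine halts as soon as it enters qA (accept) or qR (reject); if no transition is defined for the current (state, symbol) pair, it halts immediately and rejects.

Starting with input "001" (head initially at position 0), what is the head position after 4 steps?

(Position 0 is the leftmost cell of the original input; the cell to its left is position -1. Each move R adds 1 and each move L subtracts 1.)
Step 0: [even]001 (head at position 0)
Step 1: δ(even, 0) = (even, 0, R)  ⊢  0[even]01 (head at position 1)
Step 2: δ(even, 0) = (even, 0, R)  ⊢  00[even]1 (head at position 2)
Step 3: δ(even, 1) = (odd, 1, R)  ⊢  001[odd]□ (head at position 3)
Step 4: δ(odd, □) = (qR, □, R)  ⊢  001□[qR]□ (head at position 4)
Head position after 4 steps: 4

Final answer: Position 4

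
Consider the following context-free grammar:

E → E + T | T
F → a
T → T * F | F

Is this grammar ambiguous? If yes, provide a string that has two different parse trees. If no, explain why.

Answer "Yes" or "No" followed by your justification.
This is the standard stratified expression grammar: '+' is introduced only by the left-recursive rule E → E + T and '*' only by the left-recursive rule T → T * F, with F → a. For any string, the last '+' must be the one produced at the root E (everything after it is a T containing no '+'), and likewise within each T the last '*' is produced at its root. This fixes the parse tree uniquely (left-associative, '*' binding tighter than '+'), so every string has exactly one parse tree.

Final answer: No - the grammar is unambiguous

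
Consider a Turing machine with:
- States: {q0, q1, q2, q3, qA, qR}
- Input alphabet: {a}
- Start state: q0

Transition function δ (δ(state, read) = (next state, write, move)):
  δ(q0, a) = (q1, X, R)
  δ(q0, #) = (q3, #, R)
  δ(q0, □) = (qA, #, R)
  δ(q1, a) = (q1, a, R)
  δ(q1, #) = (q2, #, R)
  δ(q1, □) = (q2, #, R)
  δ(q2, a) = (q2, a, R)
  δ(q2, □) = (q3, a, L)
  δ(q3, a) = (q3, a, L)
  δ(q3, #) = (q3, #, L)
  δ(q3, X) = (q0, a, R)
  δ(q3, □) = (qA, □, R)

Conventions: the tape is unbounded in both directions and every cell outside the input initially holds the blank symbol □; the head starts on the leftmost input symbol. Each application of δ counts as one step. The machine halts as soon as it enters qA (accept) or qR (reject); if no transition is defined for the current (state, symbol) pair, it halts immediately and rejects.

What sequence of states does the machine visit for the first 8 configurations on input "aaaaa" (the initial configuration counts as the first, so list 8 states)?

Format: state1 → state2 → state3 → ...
Step 0: [q0]aaaaa (head at position 0)
Step 1: δ(q0, a) = (q1, X, R)  ⊢  X[q1]aaaa (head at position 1)
Step 2: δ(q1, a) = (q1, a, R)  ⊢  Xa[q1]aaa (head at position 2)
Step 3: δ(q1, a) = (q1, a, R)  ⊢  Xaa[q1]aa (head at position 3)
Step 4: δ(q1, a) = (q1, a, R)  ⊢  Xaaa[q1]a (head at position 4)
Step 5: δ(q1, a) = (q1, a, R)  ⊢  Xaaaa[q1]□ (head at position 5)
Step 6: δ(q1, □) = (q2, #, R)  ⊢  Xaaaa#[q2]□ (head at position 6)
Step 7: δ(q2, □) = (q3, a, L)  ⊢  Xaaaa[q3]#a (head at position 5)
Reading off the states of these 8 configurations: q0 → q1 → q1 → q1 → q1 → q1 → q2 → q3

Final answer: q0 → q1 → q1 → q1 → q1 → q1 → q2 → q3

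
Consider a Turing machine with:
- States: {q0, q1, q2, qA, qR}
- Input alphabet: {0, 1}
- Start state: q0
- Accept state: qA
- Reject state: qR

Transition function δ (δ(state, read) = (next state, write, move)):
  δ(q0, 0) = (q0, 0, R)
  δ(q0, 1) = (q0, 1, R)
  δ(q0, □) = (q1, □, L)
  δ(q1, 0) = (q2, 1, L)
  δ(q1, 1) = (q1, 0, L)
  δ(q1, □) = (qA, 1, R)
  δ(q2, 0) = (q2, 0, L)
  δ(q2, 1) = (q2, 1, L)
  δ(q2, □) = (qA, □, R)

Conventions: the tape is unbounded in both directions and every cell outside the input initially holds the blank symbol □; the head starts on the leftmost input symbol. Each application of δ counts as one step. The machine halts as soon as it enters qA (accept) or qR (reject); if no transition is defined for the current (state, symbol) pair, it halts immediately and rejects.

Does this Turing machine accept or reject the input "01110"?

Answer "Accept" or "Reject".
Step 0: [q0]01110 (head at position 0)
Step 1: δ(q0, 0) = (q0, 0, R)  ⊢  0[q0]1110 (head at position 1)
Step 2: δ(q0, 1) = (q0, 1, R)  ⊢  01[q0]110 (head at position 2)
Step 3: δ(q0, 1) = (q0, 1, R)  ⊢  011[q0]10 (head at position 3)
Step 4: δ(q0, 1) = (q0, 1, R)  ⊢  0111[q0]0 (head at position 4)
Step 5: δ(q0, 0) = (q0, 0, R)  ⊢  01110[q0]□ (head at position 5)
Step 6: δ(q0, □) = (q1, □, L)  ⊢  0111[q1]0□ (head at position 4)
Step 7: δ(q1, 0) = (q2, 1, L)  ⊢  011[q2]11□ (head at position 3)
Step 8: δ(q2, 1) = (q2, 1, L)  ⊢  01[q2]111□ (head at position 2)
Step 9: δ(q2, 1) = (q2, 1, L)  ⊢  0[q2]1111□ (head at position 1)
Step 10: δ(q2, 1) = (q2, 1, L)  ⊢  [q2]01111□ (head at position 0)
Step 11: δ(q2, 0) = (q2, 0, L)  ⊢  [q2]□01111□ (head at position -1)
Step 12: δ(q2, □) = (qA, □, R)  ⊢  □[qA]01111□ (head at position 0)
The machine is in qA, so it halts and accepts.

Final answer: Accept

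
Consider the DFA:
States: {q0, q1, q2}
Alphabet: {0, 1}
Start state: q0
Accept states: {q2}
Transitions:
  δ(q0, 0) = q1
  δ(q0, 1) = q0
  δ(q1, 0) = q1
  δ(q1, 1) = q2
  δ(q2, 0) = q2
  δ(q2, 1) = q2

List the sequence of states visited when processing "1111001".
Starting at q0
Read '1': q0 -> q0
Read '1': q0 -> q0
Read '1': q0 -> q0
Read '1': q0 -> q0
Read '0': q0 -> q1
Read '0': q1 -> q1
Read '1': q1 -> q2

Final answer: q0 -> q0 -> q0 -> q0 -> q0 -> q1 -> q1 -> q2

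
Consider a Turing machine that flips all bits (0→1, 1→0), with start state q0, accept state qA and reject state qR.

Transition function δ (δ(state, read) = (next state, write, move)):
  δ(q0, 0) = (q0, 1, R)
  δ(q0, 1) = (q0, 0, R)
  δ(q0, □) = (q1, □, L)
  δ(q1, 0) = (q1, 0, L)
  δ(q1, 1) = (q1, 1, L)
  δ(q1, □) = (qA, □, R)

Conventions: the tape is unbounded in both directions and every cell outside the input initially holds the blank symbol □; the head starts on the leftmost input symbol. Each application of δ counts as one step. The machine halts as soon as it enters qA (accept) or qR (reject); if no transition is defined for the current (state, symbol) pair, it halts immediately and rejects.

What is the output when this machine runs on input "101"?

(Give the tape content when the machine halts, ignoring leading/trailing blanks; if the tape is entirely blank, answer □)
Step 0: [q0]101 (head at position 0)
Step 1: δ(q0, 1) = (q0, 0, R)  ⊢  0[q0]01 (head at position 1)
Step 2: δ(q0, 0) = (q0, 1, R)  ⊢  01[q0]1 (head at position 2)
Step 3: δ(q0, 1) = (q0, 0, R)  ⊢  010[q0]□ (head at position 3)
Step 4: δ(q0, □) = (q1, □, L)  ⊢  01[q1]0□ (head at position 2)
Step 5: δ(q1, 0) = (q1, 0, L)  ⊢  0[q1]10□ (head at position 1)
Step 6: δ(q1, 1) = (q1, 1, L)  ⊢  [q1]010□ (head at position 0)
Step 7: δ(q1, 0) = (q1, 0, L)  ⊢  [q1]□010□ (head at position -1)
Step 8: δ(q1, □) = (qA, □, R)  ⊢  □[qA]010□ (head at position 0)
The machine is in qA, so it halts and accepts.
Tape content when halted (ignoring surrounding blanks): 010

Final answer: Output: 010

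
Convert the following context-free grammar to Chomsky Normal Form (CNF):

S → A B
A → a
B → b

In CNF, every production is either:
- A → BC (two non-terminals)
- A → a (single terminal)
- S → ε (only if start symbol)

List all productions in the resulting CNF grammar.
The grammar has no ε-productions or unit productions to eliminate.
S → A B is already in CNF (two non-terminals) – keep it.
A → a is already in CNF (single terminal) – keep it.
B → b is already in CNF (single terminal) – keep it.
Resulting CNF grammar (3 productions): A → a; B → b; S → A B

Final answer: A → a; B → b; S → A B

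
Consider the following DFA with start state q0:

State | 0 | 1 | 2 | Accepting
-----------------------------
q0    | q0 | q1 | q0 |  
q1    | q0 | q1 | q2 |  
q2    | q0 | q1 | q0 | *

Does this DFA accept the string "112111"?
Start in q0.
Read '1': q0 → q1
Read '1': q1 → q1
Read '2': q1 → q2
Read '1': q2 → q1
Read '1': q1 → q1
Read '1': q1 → q1
Final state q1 is not accepting, so the string is rejected.

Final answer: No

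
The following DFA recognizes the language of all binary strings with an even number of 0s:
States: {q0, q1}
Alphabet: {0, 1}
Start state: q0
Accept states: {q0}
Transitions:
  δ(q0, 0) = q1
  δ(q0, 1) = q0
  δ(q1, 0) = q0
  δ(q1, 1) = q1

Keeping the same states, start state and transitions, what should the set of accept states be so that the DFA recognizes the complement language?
The DFA is complete (every state has a transition on every symbol), so the complement
is recognized by the same DFA with accepting and non-accepting states swapped.
Original accept states: {q0}
Complement accept states = All states - Original accept states
= {q0, q1} - {q0}
= {q1}
Complement language: strings with an ODD number of 0s

Final answer: {q1}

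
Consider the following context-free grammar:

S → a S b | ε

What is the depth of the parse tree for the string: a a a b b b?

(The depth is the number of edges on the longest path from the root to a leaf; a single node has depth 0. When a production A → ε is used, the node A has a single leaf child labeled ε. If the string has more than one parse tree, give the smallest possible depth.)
The only parse tree applies S → a S b 3 times (once per matching a…b pair) and then S → ε.
The S nodes sit at depths 0, 1, …, 3; the innermost S (depth 3) has the single child ε at depth 4.
The terminal leaves a, b are at depths 1..3, so the longest root-to-leaf path is S → S → … → S → ε with 4 edges.
Depth = 4.

Final answer: 4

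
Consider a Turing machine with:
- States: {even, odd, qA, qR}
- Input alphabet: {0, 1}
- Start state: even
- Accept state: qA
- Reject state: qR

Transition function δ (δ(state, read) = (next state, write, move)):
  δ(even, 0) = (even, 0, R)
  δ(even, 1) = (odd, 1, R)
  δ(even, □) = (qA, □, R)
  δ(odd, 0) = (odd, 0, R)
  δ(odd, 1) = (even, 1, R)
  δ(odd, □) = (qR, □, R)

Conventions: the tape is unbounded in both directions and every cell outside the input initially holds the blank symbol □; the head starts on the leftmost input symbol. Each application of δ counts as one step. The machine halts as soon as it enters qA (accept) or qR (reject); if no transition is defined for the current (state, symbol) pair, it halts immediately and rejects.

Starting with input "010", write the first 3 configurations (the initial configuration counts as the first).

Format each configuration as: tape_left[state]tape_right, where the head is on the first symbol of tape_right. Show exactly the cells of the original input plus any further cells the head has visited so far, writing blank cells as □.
Step 0: [even]010 (head at position 0)
Step 1: δ(even, 0) = (even, 0, R)  ⊢  0[even]10 (head at position 1)
Step 2: δ(even, 1) = (odd, 1, R)  ⊢  01[odd]0 (head at position 2)

Final answer: [even]010 ⊢ 0[even]10 ⊢ 01[odd]0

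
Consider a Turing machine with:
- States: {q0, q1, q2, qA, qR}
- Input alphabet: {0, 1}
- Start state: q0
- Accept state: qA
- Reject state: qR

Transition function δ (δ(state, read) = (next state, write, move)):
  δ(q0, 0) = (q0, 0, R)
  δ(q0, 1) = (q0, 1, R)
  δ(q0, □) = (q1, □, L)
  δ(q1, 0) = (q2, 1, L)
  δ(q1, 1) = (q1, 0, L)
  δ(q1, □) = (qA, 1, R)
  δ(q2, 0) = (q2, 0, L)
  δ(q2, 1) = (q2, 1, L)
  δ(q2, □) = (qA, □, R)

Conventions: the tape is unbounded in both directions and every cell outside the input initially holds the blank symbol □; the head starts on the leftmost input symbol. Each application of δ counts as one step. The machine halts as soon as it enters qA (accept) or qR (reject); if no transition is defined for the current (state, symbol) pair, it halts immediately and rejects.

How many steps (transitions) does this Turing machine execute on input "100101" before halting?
Step 0: [q0]100101 (head at position 0)
Step 1: δ(q0, 1) = (q0, 1, R)  ⊢  1[q0]00101 (head at position 1)
Step 2: δ(q0, 0) = (q0, 0, R)  ⊢  10[q0]0101 (head at position 2)
Step 3: δ(q0, 0) = (q0, 0, R)  ⊢  100[q0]101 (head at position 3)
Step 4: δ(q0, 1) = (q0, 1, R)  ⊢  1001[q0]01 (head at position 4)
Step 5: δ(q0, 0) = (q0, 0, R)  ⊢  10010[q0]1 (head at position 5)
Step 6: δ(q0, 1) = (q0, 1, R)  ⊢  100101[q0]□ (head at position 6)
Step 7: δ(q0, □) = (q1, □, L)  ⊢  10010[q1]1□ (head at position 5)
Step 8: δ(q1, 1) = (q1, 0, L)  ⊢  1001[q1]00□ (head at position 4)
Step 9: δ(q1, 0) = (q2, 1, L)  ⊢  100[q2]110□ (head at position 3)
Step 10: δ(q2, 1) = (q2, 1, L)  ⊢  10[q2]0110□ (head at position 2)
Step 11: δ(q2, 0) = (q2, 0, L)  ⊢  1[q2]00110□ (head at position 1)
Step 12: δ(q2, 0) = (q2, 0, L)  ⊢  [q2]100110□ (head at position 0)
Step 13: δ(q2, 1) = (q2, 1, L)  ⊢  [q2]□100110□ (head at position -1)
Step 14: δ(q2, □) = (qA, □, R)  ⊢  □[qA]100110□ (head at position 0)
The machine is in qA, so it halts and accepts.
Number of transitions executed: 14.

Final answer: 14 steps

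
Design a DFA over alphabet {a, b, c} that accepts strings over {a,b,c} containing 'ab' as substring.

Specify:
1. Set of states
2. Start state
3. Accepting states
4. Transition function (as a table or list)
One valid DFA (any DFA recognizing the same language is acceptable):
States: {q0, q1, q2}
Start: q0
Accepting: {q2}
Transitions (accepting states marked with *):
State | a | b | c | Accepting
-----------------------------
q0    | q1 | q0 | q0 |  
q1    | q1 | q2 | q0 |  
q2    | q2 | q2 | q2 | *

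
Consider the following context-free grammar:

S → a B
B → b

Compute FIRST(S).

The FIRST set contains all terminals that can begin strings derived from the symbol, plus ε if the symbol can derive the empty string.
S has the single production S → a B, whose right-hand side begins with the terminal a. So FIRST(S) = {a}.

Final answer: {a}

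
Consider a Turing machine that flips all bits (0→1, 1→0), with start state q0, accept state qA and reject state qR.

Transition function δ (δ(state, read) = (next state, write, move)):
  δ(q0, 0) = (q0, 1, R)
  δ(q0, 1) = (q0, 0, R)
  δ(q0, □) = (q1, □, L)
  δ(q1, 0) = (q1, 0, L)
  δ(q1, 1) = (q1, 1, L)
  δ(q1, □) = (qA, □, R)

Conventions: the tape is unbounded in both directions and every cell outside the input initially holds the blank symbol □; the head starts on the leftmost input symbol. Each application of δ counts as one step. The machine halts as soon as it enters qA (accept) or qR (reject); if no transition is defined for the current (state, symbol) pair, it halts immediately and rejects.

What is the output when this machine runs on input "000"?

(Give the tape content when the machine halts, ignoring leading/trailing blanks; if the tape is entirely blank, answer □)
Step 0: [q0]000 (head at position 0)
Step 1: δ(q0, 0) = (q0, 1, R)  ⊢  1[q0]00 (head at position 1)
Step 2: δ(q0, 0) = (q0, 1, R)  ⊢  11[q0]0 (head at position 2)
Step 3: δ(q0, 0) = (q0, 1, R)  ⊢  111[q0]□ (head at position 3)
Step 4: δ(q0, □) = (q1, □, L)  ⊢  11[q1]1□ (head at position 2)
Step 5: δ(q1, 1) = (q1, 1, L)  ⊢  1[q1]11□ (head at position 1)
Step 6: δ(q1, 1) = (q1, 1, L)  ⊢  [q1]111□ (head at position 0)
Step 7: δ(q1, 1) = (q1, 1, L)  ⊢  [q1]□111□ (head at position -1)
Step 8: δ(q1, □) = (qA, □, R)  ⊢  □[qA]111□ (head at position 0)
The machine is in qA, so it halts and accepts.
Tape content when halted (ignoring surrounding blanks): 111

Final answer: Output: 111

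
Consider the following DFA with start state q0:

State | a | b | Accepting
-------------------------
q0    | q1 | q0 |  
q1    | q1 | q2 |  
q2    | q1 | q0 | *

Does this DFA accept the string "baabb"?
Start in q0.
Read 'b': q0 → q0
Read 'a': q0 → q1
Read 'a': q1 → q1
Read 'b': q1 → q2
Read 'b': q2 → q0
Final state q0 is not accepting, so the string is rejected.

Final answer: No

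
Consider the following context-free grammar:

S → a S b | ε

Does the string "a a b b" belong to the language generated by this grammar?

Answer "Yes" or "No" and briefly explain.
A derivation exists: S ⇒ a S b ⇒ a a S b b ⇒ a a b b (using S → a S b twice, then S → ε).

Final answer: Yes - a valid derivation exists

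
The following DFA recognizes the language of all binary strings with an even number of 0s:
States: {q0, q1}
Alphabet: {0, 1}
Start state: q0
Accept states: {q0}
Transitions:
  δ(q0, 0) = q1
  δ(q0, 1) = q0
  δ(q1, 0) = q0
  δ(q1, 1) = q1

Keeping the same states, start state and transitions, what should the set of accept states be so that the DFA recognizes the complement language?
The DFA is complete (every state has a transition on every symbol), so the complement
is recognized by the same DFA with accepting and non-accepting states swapped.
Original accept states: {q0}
Complement accept states = All states - Original accept states
= {q0, q1} - {q0}
= {q1}
Complement language: strings with an ODD number of 0s

Final answer: {q1}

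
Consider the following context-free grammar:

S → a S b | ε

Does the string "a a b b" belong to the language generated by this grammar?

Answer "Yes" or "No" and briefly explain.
A derivation exists: S ⇒ a S b ⇒ a a S b b ⇒ a a b b (using S → a S b twice, then S → ε).

Final answer: Yes - a valid derivation exists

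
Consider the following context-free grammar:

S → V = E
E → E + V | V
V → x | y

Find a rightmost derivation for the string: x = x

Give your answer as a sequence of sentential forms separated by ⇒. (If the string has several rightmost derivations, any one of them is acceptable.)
Start with S.
Step 1: the rightmost non-terminal is S; apply S → V = E:  V = E
Step 2: the rightmost non-terminal is E; apply E → V:  V = V
Step 3: the rightmost non-terminal is V; apply V → x:  V = x
Step 4: the rightmost non-terminal is V; apply V → x:  x = x

Final answer: S ⇒ V = E ⇒ V = V ⇒ V = x ⇒ x = x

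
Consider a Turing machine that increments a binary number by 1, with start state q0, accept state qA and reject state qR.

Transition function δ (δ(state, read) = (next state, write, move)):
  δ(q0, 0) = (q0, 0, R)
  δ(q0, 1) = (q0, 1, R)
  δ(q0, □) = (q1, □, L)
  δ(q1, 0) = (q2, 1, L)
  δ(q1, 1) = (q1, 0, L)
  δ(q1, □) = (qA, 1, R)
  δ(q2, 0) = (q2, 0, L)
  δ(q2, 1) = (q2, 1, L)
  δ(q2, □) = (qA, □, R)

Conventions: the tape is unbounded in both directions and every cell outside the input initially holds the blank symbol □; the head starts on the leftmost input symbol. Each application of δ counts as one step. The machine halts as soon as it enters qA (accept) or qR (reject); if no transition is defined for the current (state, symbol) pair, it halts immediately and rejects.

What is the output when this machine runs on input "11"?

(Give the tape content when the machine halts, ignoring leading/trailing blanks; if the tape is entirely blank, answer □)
Step 0: [q0]11 (head at position 0)
Step 1: δ(q0, 1) = (q0, 1, R)  ⊢  1[q0]1 (head at position 1)
Step 2: δ(q0, 1) = (q0, 1, R)  ⊢  11[q0]□ (head at position 2)
Step 3: δ(q0, □) = (q1, □, L)  ⊢  1[q1]1□ (head at position 1)
Step 4: δ(q1, 1) = (q1, 0, L)  ⊢  [q1]10□ (head at position 0)
Step 5: δ(q1, 1) = (q1, 0, L)  ⊢  [q1]□00□ (head at position -1)
Step 6: δ(q1, □) = (qA, 1, R)  ⊢  1[qA]00□ (head at position 0)
The machine is in qA, so it halts and accepts.
Tape content when halted (ignoring surrounding blanks): 100

Final answer: Output: 100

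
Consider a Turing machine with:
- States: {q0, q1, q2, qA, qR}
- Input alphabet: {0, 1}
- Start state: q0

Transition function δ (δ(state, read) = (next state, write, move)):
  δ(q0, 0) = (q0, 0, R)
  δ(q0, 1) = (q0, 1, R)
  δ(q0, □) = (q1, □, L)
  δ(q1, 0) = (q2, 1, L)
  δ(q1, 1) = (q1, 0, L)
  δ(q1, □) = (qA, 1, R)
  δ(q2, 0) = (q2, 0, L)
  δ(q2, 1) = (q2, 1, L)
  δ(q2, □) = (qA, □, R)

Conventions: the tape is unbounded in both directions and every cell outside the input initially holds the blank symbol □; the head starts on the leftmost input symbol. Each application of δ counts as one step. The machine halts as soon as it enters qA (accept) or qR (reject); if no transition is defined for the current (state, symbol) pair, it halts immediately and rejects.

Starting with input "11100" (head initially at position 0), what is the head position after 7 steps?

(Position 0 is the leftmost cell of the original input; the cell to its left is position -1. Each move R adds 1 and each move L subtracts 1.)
Step 0: [q0]11100 (head at position 0)
Step 1: δ(q0, 1) = (q0, 1, R)  ⊢  1[q0]1100 (head at position 1)
Step 2: δ(q0, 1) = (q0, 1, R)  ⊢  11[q0]100 (head at position 2)
Step 3: δ(q0, 1) = (q0, 1, R)  ⊢  111[q0]00 (head at position 3)
Step 4: δ(q0, 0) = (q0, 0, R)  ⊢  1110[q0]0 (head at position 4)
Step 5: δ(q0, 0) = (q0, 0, R)  ⊢  11100[q0]□ (head at position 5)
Step 6: δ(q0, □) = (q1, □, L)  ⊢  1110[q1]0□ (head at position 4)
Step 7: δ(q1, 0) = (q2, 1, L)  ⊢  111[q2]01□ (head at position 3)
Head position after 7 steps: 3

Final answer: Position 3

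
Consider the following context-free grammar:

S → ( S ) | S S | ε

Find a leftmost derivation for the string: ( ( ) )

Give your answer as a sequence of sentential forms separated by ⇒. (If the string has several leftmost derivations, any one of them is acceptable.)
Start with S.
Step 1: the leftmost non-terminal is S; apply S → ( S ):  ( S )
Step 2: the leftmost non-terminal is S; apply S → ( S ):  ( ( S ) )
Step 3: the leftmost non-terminal is S; apply S → ε:  ( ( ) )

Final answer: S ⇒ ( S ) ⇒ ( ( S ) ) ⇒ ( ( ) )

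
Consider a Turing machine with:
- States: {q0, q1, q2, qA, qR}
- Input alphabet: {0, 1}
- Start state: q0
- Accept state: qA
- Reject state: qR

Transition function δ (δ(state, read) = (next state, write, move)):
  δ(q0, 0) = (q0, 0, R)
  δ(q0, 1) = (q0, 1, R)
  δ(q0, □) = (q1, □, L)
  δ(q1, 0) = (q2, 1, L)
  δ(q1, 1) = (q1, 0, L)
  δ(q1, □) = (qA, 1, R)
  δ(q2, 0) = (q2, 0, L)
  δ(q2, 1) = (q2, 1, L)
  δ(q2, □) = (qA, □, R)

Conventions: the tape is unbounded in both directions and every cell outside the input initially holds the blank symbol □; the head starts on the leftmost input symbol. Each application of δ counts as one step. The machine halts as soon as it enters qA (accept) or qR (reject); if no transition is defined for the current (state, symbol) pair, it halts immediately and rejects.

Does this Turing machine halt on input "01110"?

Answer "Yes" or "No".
Step 0: [q0]01110 (head at position 0)
Step 1: δ(q0, 0) = (q0, 0, R)  ⊢  0[q0]1110 (head at position 1)
Step 2: δ(q0, 1) = (q0, 1, R)  ⊢  01[q0]110 (head at position 2)
Step 3: δ(q0, 1) = (q0, 1, R)  ⊢  011[q0]10 (head at position 3)
Step 4: δ(q0, 1) = (q0, 1, R)  ⊢  0111[q0]0 (head at position 4)
Step 5: δ(q0, 0) = (q0, 0, R)  ⊢  01110[q0]□ (head at position 5)
Step 6: δ(q0, □) = (q1, □, L)  ⊢  0111[q1]0□ (head at position 4)
Step 7: δ(q1, 0) = (q2, 1, L)  ⊢  011[q2]11□ (head at position 3)
Step 8: δ(q2, 1) = (q2, 1, L)  ⊢  01[q2]111□ (head at position 2)
Step 9: δ(q2, 1) = (q2, 1, L)  ⊢  0[q2]1111□ (head at position 1)
Step 10: δ(q2, 1) = (q2, 1, L)  ⊢  [q2]01111□ (head at position 0)
Step 11: δ(q2, 0) = (q2, 0, L)  ⊢  [q2]□01111□ (head at position -1)
Step 12: δ(q2, □) = (qA, □, R)  ⊢  □[qA]01111□ (head at position 0)
The machine is in qA, so it halts and accepts.
It halts after 12 steps.

Final answer: Yes - halts after 12 steps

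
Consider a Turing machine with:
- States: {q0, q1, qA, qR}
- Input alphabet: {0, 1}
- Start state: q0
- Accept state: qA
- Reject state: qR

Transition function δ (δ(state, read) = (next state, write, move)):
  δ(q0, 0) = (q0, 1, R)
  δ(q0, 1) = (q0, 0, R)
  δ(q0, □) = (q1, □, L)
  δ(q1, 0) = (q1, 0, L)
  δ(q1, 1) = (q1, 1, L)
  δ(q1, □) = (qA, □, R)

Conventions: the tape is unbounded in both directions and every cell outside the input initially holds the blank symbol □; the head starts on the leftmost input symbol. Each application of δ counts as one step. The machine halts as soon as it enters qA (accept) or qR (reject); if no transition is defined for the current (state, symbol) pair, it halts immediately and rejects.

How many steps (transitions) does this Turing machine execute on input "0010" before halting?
Step 0: [q0]0010 (head at position 0)
Step 1: δ(q0, 0) = (q0, 1, R)  ⊢  1[q0]010 (head at position 1)
Step 2: δ(q0, 0) = (q0, 1, R)  ⊢  11[q0]10 (head at position 2)
Step 3: δ(q0, 1) = (q0, 0, R)  ⊢  110[q0]0 (head at position 3)
Step 4: δ(q0, 0) = (q0, 1, R)  ⊢  1101[q0]□ (head at position 4)
Step 5: δ(q0, □) = (q1, □, L)  ⊢  110[q1]1□ (head at position 3)
Step 6: δ(q1, 1) = (q1, 1, L)  ⊢  11[q1]01□ (head at position 2)
Step 7: δ(q1, 0) = (q1, 0, L)  ⊢  1[q1]101□ (head at position 1)
Step 8: δ(q1, 1) = (q1, 1, L)  ⊢  [q1]1101□ (head at position 0)
Step 9: δ(q1, 1) = (q1, 1, L)  ⊢  [q1]□1101□ (head at position -1)
Step 10: δ(q1, □) = (qA, □, R)  ⊢  □[qA]1101□ (head at position 0)
The machine is in qA, so it halts and accepts.
Number of transitions executed: 10.

Final answer: 10 steps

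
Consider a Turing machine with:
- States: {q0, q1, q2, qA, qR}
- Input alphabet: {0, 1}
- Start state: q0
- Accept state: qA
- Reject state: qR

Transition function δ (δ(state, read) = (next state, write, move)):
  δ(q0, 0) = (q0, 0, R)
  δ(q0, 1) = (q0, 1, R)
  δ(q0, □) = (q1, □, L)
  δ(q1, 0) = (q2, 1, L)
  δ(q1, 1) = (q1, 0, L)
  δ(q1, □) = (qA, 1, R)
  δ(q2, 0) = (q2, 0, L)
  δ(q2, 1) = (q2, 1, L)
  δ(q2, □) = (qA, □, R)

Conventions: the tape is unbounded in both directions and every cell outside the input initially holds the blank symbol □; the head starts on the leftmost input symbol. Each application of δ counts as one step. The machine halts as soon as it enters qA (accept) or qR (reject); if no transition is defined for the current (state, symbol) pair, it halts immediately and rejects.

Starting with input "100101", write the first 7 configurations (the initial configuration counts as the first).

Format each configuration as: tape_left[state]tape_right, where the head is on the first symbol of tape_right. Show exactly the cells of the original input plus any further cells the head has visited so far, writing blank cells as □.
Step 0: [q0]100101 (head at position 0)
Step 1: δ(q0, 1) = (q0, 1, R)  ⊢  1[q0]00101 (head at position 1)
Step 2: δ(q0, 0) = (q0, 0, R)  ⊢  10[q0]0101 (head at position 2)
Step 3: δ(q0, 0) = (q0, 0, R)  ⊢  100[q0]101 (head at position 3)
Step 4: δ(q0, 1) = (q0, 1, R)  ⊢  1001[q0]01 (head at position 4)
Step 5: δ(q0, 0) = (q0, 0, R)  ⊢  10010[q0]1 (head at position 5)
Step 6: δ(q0, 1) = (q0, 1, R)  ⊢  100101[q0]□ (head at position 6)

Final answer: [q0]100101 ⊢ 1[q0]00101 ⊢ 10[q0]0101 ⊢ 100[q0]101 ⊢ 1001[q0]01 ⊢ 10010[q0]1 ⊢ 100101[q0]□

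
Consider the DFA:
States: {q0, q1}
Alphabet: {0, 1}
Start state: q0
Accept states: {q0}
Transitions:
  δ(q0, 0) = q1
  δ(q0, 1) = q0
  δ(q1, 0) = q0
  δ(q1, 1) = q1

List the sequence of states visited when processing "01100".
Starting at q0
Read '0': q0 -> q1
Read '1': q1 -> q1
Read '1': q1 -> q1
Read '0': q1 -> q0
Read '0': q0 -> q1

Final answer: q0 -> q1 -> q1 -> q1 -> q0 -> q1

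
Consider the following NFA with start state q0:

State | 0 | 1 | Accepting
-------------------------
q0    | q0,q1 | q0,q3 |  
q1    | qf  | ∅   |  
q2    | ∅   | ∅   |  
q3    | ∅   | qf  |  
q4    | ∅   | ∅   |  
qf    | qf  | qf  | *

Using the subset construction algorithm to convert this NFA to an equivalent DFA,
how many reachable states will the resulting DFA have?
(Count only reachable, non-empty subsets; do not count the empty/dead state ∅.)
Start subset: {q0}
{q0}: on 0 → {q0, q1}, on 1 → {q0, q3}
{q0, q1}: on 0 → {q0, q1, qf}, on 1 → {q0, q3}
{q0, q3}: on 0 → {q0, q1}, on 1 → {q0, q3, qf}
{q0, q1, qf}: on 0 → {q0, q1, qf}, on 1 → {q0, q3, qf}
{q0, q3, qf}: on 0 → {q0, q1, qf}, on 1 → {q0, q3, qf}
Reachable non-empty subsets: {q0}, {q0, q1}, {q0, q3}, {q0, q1, qf}, {q0, q3, qf} — 5 in total.

Final answer: 5 states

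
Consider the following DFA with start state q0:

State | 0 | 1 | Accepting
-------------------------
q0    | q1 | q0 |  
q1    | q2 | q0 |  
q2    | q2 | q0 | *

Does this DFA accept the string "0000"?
Start in q0.
Read '0': q0 → q1
Read '0': q1 → q2
Read '0': q2 → q2
Read '0': q2 → q2
Final state q2 is accepting, so the string is accepted.

Final answer: Yes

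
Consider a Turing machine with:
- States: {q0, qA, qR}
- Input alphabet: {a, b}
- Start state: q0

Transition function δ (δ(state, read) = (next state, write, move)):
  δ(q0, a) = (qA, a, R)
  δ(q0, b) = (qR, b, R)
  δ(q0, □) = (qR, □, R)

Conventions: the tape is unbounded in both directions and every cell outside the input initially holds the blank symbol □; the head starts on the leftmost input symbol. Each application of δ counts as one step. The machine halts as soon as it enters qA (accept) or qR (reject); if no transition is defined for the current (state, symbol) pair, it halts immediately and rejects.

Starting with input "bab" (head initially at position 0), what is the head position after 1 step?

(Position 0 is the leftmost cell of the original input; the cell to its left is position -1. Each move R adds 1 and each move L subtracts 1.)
Step 0: [q0]bab (head at position 0)
Step 1: δ(q0, b) = (qR, b, R)  ⊢  b[qR]ab (head at position 1)
Head position after 1 step: 1

Final answer: Position 1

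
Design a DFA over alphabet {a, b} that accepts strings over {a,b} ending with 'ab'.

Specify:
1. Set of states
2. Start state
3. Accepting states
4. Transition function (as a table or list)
One valid DFA (any DFA recognizing the same language is acceptable):
States: {q0, q1, q2}
Start: q0
Accepting: {q2}
Transitions (accepting states marked with *):
State | a | b | Accepting
-------------------------
q0    | q1 | q0 |  
q1    | q1 | q2 |  
q2    | q1 | q0 | *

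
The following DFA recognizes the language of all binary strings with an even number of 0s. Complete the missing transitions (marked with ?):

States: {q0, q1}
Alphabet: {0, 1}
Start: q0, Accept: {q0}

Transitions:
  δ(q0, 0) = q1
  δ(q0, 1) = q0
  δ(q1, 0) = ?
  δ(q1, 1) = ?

What each state remembers (consistent with the given transitions and accept states):
  q0: an even number of 0s has been read so far
  q1: an odd number of 0s has been read so far
Filling in the missing entries:
  δ(q1, 0): in q1 (an odd number of 0s has been read so far), after reading 0 we have: an even number of 0s has been read so far → q0
  δ(q1, 1): in q1 (an odd number of 0s has been read so far), after reading 1 we have: an odd number of 0s has been read so far → q1

Final answer: δ(q1, 0) = q0; δ(q1, 1) = q1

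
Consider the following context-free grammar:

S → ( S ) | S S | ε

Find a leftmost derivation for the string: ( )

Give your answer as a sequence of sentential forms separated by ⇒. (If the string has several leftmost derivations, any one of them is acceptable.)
Start with S.
Step 1: the leftmost non-terminal is S; apply S → ( S ):  ( S )
Step 2: the leftmost non-terminal is S; apply S → ε:  ( )

Final answer: S ⇒ ( S ) ⇒ ( )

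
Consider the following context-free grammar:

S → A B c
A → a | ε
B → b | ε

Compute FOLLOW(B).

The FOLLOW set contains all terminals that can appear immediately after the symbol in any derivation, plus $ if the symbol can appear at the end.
B occurs in S → A B c, immediately followed by the terminal c. So FOLLOW(B) = {c}.

Final answer: {c}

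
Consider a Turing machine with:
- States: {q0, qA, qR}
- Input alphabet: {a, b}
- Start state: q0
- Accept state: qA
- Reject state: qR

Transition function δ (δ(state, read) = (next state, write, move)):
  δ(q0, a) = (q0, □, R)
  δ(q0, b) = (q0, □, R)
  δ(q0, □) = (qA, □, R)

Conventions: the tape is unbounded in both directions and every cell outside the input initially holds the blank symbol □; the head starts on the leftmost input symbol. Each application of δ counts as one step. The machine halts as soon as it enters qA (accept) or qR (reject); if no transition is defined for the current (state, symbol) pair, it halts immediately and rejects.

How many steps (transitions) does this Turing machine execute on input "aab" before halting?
Step 0: [q0]aab (head at position 0)
Step 1: δ(q0, a) = (q0, □, R)  ⊢  □[q0]ab (head at position 1)
Step 2: δ(q0, a) = (q0, □, R)  ⊢  □□[q0]b (head at position 2)
Step 3: δ(q0, b) = (q0, □, R)  ⊢  □□□[q0]□ (head at position 3)
Step 4: δ(q0, □) = (qA, □, R)  ⊢  □□□□[qA]□ (head at position 4)
The machine is in qA, so it halts and accepts.
Number of transitions executed: 4.

Final answer: 4 steps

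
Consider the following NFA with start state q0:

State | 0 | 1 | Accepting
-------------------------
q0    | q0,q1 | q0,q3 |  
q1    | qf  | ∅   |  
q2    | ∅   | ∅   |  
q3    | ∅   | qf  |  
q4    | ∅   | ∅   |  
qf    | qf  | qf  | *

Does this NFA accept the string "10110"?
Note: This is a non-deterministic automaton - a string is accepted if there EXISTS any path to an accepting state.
Track the set of states the NFA could be in: start {q0}
Read '1': {q0} → {q0, q3}
Read '0': {q0, q3} → {q0, q1}
Read '1': {q0, q1} → {q0, q3}
Read '1': {q0, q3} → {q0, q3, qf}
Read '0': {q0, q3, qf} → {q0, q1, qf}
Final set {q0, q1, qf} contains accepting state(s) {qf} → accepted.

Final answer: Yes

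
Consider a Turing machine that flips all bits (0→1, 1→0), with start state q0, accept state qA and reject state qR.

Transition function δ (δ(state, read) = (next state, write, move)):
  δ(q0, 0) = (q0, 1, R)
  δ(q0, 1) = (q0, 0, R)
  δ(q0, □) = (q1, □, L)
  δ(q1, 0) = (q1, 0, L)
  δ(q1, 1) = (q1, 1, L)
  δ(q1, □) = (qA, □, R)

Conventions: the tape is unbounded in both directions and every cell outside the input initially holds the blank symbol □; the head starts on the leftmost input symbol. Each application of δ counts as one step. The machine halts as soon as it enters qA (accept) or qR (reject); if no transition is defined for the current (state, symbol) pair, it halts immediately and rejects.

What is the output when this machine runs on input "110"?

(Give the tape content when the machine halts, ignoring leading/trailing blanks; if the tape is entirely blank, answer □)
Step 0: [q0]110 (head at position 0)
Step 1: δ(q0, 1) = (q0, 0, R)  ⊢  0[q0]10 (head at position 1)
Step 2: δ(q0, 1) = (q0, 0, R)  ⊢  00[q0]0 (head at position 2)
Step 3: δ(q0, 0) = (q0, 1, R)  ⊢  001[q0]□ (head at position 3)
Step 4: δ(q0, □) = (q1, □, L)  ⊢  00[q1]1□ (head at position 2)
Step 5: δ(q1, 1) = (q1, 1, L)  ⊢  0[q1]01□ (head at position 1)
Step 6: δ(q1, 0) = (q1, 0, L)  ⊢  [q1]001□ (head at position 0)
Step 7: δ(q1, 0) = (q1, 0, L)  ⊢  [q1]□001□ (head at position -1)
Step 8: δ(q1, □) = (qA, □, R)  ⊢  □[qA]001□ (head at position 0)
The machine is in qA, so it halts and accepts.
Tape content when halted (ignoring surrounding blanks): 001

Final answer: Output: 001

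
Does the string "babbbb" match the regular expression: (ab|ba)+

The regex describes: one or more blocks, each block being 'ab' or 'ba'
No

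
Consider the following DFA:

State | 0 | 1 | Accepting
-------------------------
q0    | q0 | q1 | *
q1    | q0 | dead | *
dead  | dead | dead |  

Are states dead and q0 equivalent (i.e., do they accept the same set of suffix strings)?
Try the suffix ε (the empty string).
From dead: dead — not accepting.
From q0: q0 — accepting.
The two states disagree on this suffix, so they are not equivalent.

Final answer: No. Distinguishing string: ε (the empty string) - accepted from q0 but not from dead.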